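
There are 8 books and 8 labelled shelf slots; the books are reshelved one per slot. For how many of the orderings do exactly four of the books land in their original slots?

630

Choose which 4 of the 8 are fixed: C(8,4) = 70.
The other 4 form a derangement: !4 = 9.
Total: 70 × 9 = 630.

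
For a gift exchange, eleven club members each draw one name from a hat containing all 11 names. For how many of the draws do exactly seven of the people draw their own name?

2970

Choose which 7 of the 11 are fixed: C(11,7) = 330.
The other 4 form a derangement: !4 = 9.
Total: 330 × 9 = 2970.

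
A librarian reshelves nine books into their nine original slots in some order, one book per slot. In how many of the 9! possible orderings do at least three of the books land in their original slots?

# with exactly i fixed is C(9,i)·!(9-i); sum over i=3..9:
  i=3: C(9,3)·!6 = 84·265 = 22260
  i=4: C(9,4)·!5 = 126·44 = 5544
  i=5: C(9,5)·!4 = 126·9 = 1134
  i=6: C(9,6)·!3 = 84·2 = 168
  i=7: C(9,7)·!2 = 36·1 = 36
  i=8: C(9,8)·!1 = 9·0 = 0
  i=9: C(9,9)·!0 = 1·1 = 1
Total = 29143.

29143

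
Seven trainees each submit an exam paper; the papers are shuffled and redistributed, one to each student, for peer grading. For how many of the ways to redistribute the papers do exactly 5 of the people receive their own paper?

21

Pick the 5 fixed positions: C(7,5) = 21 ways.
The remaining 2 must be deranged: !2 = 1.
Total: 21 × 1 = 21.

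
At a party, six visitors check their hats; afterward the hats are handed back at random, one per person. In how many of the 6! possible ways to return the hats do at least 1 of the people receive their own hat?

455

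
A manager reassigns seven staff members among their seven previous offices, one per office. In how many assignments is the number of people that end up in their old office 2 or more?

# with exactly i fixed is C(7,i)·!(7-i); sum over i=2..7:
  i=2: C(7,2)·!5 = 21·44 = 924
  i=3: C(7,3)·!4 = 35·9 = 315
  i=4: C(7,4)·!3 = 35·2 = 70
  i=5: C(7,5)·!2 = 21·1 = 21
  i=6: C(7,6)·!1 = 7·0 = 0
  i=7: C(7,7)·!0 = 1·1 = 1
Total = 1331.

1331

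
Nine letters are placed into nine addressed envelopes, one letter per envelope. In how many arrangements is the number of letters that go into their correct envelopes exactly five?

1134

Pick the 5 fixed positions: C(9,5) = 126 ways.
The remaining 4 must be deranged: !4 = 9.
Total: 126 × 9 = 1134.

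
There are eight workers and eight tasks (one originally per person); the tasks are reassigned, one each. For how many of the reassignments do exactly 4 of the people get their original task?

Pick the 4 fixed positions: C(8,4) = 70 ways.
The other 4 form a derangement: !4 = 9.
Total: 70 × 9 = 630.

630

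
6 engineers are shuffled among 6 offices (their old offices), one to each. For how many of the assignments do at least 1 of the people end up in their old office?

455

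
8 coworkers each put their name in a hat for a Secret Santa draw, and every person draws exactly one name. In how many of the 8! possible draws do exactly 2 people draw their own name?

Choose which 2 of the 8 are fixed: C(8,2) = 28.
The remaining 6 must be deranged: !6 = 265.
Total: 28 × 265 = 7420.

7420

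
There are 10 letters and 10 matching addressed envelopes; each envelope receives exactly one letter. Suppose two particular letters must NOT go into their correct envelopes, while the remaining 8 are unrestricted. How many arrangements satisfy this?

Let A_j be the event that the j-th constrained one is fixed. By inclusion-exclusion over the 2 events:
Σ_{j=0}^{2} (-1)^j C(2,j)(10-j)!
= C(2,0)·10! - C(2,1)·9! + C(2,2)·8!
= 3628800 - 725760 + 40320
= 2943360

2943360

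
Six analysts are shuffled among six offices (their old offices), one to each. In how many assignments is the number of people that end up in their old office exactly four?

Pick the 4 fixed positions: C(6,4) = 15 ways.
The other 2 form a derangement: !2 = 1.
Total: 15 × 1 = 15.

15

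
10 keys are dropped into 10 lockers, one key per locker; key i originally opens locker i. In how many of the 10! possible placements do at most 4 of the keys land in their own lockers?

Sum C(10,i)·!(10-i) for i = 0..4:
  i=0: C(10,0)·!10 = 1·1334961 = 1334961
  i=1: C(10,1)·!9 = 10·133496 = 1334960
  i=2: C(10,2)·!8 = 45·14833 = 667485
  i=3: C(10,3)·!7 = 120·1854 = 222480
  i=4: C(10,4)·!6 = 210·265 = 55650
Total = 3615536.

3615536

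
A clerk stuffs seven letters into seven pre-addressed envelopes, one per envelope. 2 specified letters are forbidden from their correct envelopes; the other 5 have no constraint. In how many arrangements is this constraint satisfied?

Let A_j be the event that the j-th constrained one is fixed. By inclusion-exclusion over the 2 events:
Σ_{j=0}^{2} (-1)^j C(2,j)(7-j)!
= C(2,0)·7! - C(2,1)·6! + C(2,2)·5!
= 5040 - 1440 + 120
= 3720

3720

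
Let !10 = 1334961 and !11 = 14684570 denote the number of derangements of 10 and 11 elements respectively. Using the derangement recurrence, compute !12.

!12 = (12-1)·(!11 + !10) = 11·(14684570 + 1334961) = 11·16019531 = 176214841.

176214841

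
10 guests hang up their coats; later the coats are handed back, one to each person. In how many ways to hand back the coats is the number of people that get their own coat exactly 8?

45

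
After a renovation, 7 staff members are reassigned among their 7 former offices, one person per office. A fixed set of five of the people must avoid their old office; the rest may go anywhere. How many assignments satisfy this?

2428

Inclusion-exclusion on the 5 forbidden self-matches:
Σ_{j=0}^{5} (-1)^j C(5,j)(7-j)!
= C(5,0)·7! - C(5,1)·6! + C(5,2)·5! - C(5,3)·4! + C(5,4)·3! - C(5,5)·2!
= 5040 - 3600 + 1200 - 240 + 30 - 2
= 2428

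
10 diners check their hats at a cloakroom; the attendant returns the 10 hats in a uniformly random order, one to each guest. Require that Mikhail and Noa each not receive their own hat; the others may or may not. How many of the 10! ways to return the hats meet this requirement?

2943360

Let A_j be the event that the j-th constrained one is fixed. By inclusion-exclusion over the 2 events:
Σ_{j=0}^{2} (-1)^j C(2,j)(10-j)!
= C(2,0)·10! - C(2,1)·9! + C(2,2)·8!
= 3628800 - 725760 + 40320
= 2943360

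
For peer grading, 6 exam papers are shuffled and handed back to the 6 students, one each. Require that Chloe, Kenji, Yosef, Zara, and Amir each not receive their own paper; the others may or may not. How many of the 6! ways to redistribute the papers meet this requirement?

Inclusion-exclusion on the 5 forbidden self-matches:
Σ_{j=0}^{5} (-1)^j C(5,j)(6-j)!
= C(5,0)·6! - C(5,1)·5! + C(5,2)·4! - C(5,3)·3! + C(5,4)·2! - C(5,5)·1!
= 720 - 600 + 240 - 60 + 10 - 1
= 309

309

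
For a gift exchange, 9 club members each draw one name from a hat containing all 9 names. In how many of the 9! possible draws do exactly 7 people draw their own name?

Choose which 7 of the 9 are fixed: C(9,7) = 36.
The remaining 2 must be deranged: !2 = 1.
Total: 36 × 1 = 36.

36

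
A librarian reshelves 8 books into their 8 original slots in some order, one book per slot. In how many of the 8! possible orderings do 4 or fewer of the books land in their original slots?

# with exactly i fixed is C(8,i)·!(8-i); sum over i=0..4:
  i=0: C(8,0)·!8 = 1·14833 = 14833
  i=1: C(8,1)·!7 = 8·1854 = 14832
  i=2: C(8,2)·!6 = 28·265 = 7420
  i=3: C(8,3)·!5 = 56·44 = 2464
  i=4: C(8,4)·!4 = 70·9 = 630
Total = 40179.

40179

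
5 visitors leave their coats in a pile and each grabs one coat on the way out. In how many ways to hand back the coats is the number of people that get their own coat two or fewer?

# with exactly i fixed is C(5,i)·!(5-i); sum over i=0..2:
  i=0: C(5,0)·!5 = 1·44 = 44
  i=1: C(5,1)·!4 = 5·9 = 45
  i=2: C(5,2)·!3 = 10·2 = 20
Total = 109.

109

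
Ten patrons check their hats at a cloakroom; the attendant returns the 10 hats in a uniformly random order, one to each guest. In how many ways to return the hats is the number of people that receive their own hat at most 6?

3628514

Sum C(10,i)·!(10-i) for i = 0..6:
  i=0: C(10,0)·!10 = 1·1334961 = 1334961
  i=1: C(10,1)·!9 = 10·133496 = 1334960
  i=2: C(10,2)·!8 = 45·14833 = 667485
  i=3: C(10,3)·!7 = 120·1854 = 222480
  i=4: C(10,4)·!6 = 210·265 = 55650
  i=5: C(10,5)·!5 = 252·44 = 11088
  i=6: C(10,6)·!4 = 210·9 = 1890
Total = 3628514.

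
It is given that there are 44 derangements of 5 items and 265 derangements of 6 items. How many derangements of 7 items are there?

1854

D_7 = (7-1)·(D_6 + D_5) = 6·(265 + 44) = 6·309 = 1854.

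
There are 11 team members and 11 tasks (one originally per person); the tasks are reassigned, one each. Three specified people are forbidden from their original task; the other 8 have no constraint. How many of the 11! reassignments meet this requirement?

30078720

Inclusion-exclusion on the 3 forbidden self-matches:
Σ_{j=0}^{3} (-1)^j C(3,j)(11-j)!
= C(3,0)·11! - C(3,1)·10! + C(3,2)·9! - C(3,3)·8!
= 39916800 - 10886400 + 1088640 - 40320
= 30078720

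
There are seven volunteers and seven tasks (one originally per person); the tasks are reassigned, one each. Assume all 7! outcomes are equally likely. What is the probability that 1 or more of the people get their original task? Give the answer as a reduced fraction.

177/280

Favorable outcomes: Σ_{i≥1} C(7,i)·!(7-i) = 7·265 + 21·44 + 35·9 + 35·2 + 21·1 + 7·0 + 1·1 = 3186.
Total outcomes: 7! = 5040.
Probability = 3186/5040 = 177/280.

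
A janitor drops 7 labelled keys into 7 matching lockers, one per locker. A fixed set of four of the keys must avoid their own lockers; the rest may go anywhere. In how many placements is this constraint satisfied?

2790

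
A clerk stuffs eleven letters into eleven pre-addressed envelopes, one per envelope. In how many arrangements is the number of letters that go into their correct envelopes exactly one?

Choose which one of the 11 is fixed: C(11,1) = 11.
The remaining 10 must be deranged: !10 = 1334961.
Total: 11 × 1334961 = 14684571.

14684571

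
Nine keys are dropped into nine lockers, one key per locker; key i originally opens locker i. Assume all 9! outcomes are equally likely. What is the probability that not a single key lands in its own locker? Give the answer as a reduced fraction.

16687/45360

Favorable outcomes: !9 = 133496.
Total outcomes: 9! = 362880.
Probability = 133496/362880 = 16687/45360.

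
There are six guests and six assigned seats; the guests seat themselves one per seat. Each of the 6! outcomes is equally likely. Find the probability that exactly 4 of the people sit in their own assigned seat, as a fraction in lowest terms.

Favorable outcomes: C(6,4)·!2 = 15·1 = 15.
Total outcomes: 6! = 720.
Probability = 15/720 = 1/48.

1/48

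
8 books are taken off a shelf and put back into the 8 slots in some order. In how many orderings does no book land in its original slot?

14833

By inclusion-exclusion, !8 = Σ (-1)^k · 8!/k! for k=0..8
= 8! - 8!/1! + 8!/2! - 8!/3! + 8!/4! - 8!/5! + 8!/6! - 8!/7! + 8!/8!
= 40320 - 40320 + 20160 - 6720 + 1680 - 336 + 56 - 8 + 1
= 14833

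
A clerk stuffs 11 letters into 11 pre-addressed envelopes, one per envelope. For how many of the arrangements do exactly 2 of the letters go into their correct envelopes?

7342280

Pick the 2 fixed positions: C(11,2) = 55 ways.
The other 9 form a derangement: !9 = 133496.
Total: 55 × 133496 = 7342280.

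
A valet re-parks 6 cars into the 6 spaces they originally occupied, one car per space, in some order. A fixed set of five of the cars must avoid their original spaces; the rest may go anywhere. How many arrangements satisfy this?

309

Inclusion-exclusion on the 5 forbidden self-matches:
Σ_{j=0}^{5} (-1)^j C(5,j)(6-j)!
= C(5,0)·6! - C(5,1)·5! + C(5,2)·4! - C(5,3)·3! + C(5,4)·2! - C(5,5)·1!
= 720 - 600 + 240 - 60 + 10 - 1
= 309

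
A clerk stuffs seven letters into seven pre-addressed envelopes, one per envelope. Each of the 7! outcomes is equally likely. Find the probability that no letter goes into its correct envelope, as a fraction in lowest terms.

103/280

Favorable outcomes: !7 = 1854.
Total outcomes: 7! = 5040.
Probability = 1854/5040 = 103/280.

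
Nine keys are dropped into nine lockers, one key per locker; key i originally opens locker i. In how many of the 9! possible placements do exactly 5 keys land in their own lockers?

1134

Pick the 5 fixed positions: C(9,5) = 126 ways.
The other 4 form a derangement: !4 = 9.
Total: 126 × 9 = 1134.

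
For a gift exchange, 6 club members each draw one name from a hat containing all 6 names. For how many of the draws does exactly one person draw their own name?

264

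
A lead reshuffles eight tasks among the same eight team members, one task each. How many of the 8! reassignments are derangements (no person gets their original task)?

Recurrence: !8 = 8·!7 + (-1)^8.
!8 = 8·1854 + 1 = 14833

14833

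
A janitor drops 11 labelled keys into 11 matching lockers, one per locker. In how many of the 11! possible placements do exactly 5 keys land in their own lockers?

122430

Choose which 5 of the 11 are fixed: C(11,5) = 462.
The other 6 form a derangement: !6 = 265.
Total: 462 × 265 = 122430.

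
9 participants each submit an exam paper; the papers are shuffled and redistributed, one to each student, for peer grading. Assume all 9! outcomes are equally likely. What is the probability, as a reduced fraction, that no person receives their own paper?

Favorable outcomes: !9 = 133496.
Total outcomes: 9! = 362880.
Probability = 133496/362880 = 16687/45360.

16687/45360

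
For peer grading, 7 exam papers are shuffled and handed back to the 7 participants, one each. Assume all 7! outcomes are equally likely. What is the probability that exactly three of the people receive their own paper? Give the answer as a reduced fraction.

1/16

Favorable outcomes: C(7,3)·!4 = 35·9 = 315.
Total outcomes: 7! = 5040.
Probability = 315/5040 = 1/16.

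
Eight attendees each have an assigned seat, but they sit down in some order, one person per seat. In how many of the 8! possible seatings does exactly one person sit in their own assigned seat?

14832

Pick the single fixed position: C(8,1) = 8 ways.
The remaining 7 must be deranged: !7 = 1854.
Total: 8 × 1854 = 14832.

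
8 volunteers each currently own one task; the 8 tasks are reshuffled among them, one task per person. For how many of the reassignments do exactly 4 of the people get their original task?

630

Choose which 4 of the 8 are fixed: C(8,4) = 70.
The remaining 4 must be deranged: !4 = 9.
Total: 70 × 9 = 630.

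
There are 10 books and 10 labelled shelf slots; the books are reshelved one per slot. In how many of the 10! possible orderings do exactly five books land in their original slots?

Pick the 5 fixed positions: C(10,5) = 252 ways.
The remaining 5 must be deranged: !5 = 44.
Total: 252 × 44 = 11088.

11088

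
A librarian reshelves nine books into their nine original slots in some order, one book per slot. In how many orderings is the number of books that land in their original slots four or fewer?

361541

Sum C(9,i)·!(9-i) for i = 0..4:
  i=0: C(9,0)·!9 = 1·133496 = 133496
  i=1: C(9,1)·!8 = 9·14833 = 133497
  i=2: C(9,2)·!7 = 36·1854 = 66744
  i=3: C(9,3)·!6 = 84·265 = 22260
  i=4: C(9,4)·!5 = 126·44 = 5544
Total = 361541.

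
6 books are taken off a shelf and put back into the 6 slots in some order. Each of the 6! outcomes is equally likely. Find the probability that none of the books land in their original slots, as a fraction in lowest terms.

Favorable outcomes: !6 = 265.
Total outcomes: 6! = 720.
Probability = 265/720 = 53/144.

53/144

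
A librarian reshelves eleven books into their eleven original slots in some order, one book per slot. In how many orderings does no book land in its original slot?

The subfactorial !11 = [11!/e] (nearest integer).
11! = 39916800, and 39916800/e ≈ 14684570.08, so !11 = 14684570.

14684570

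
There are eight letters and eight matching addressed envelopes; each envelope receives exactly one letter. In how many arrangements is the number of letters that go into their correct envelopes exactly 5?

112

Choose which 5 of the 8 are fixed: C(8,5) = 56.
The other 3 form a derangement: !3 = 2.
Total: 56 × 2 = 112.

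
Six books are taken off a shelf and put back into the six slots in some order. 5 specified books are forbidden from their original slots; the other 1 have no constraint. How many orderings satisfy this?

309

Let A_j be the event that the j-th constrained one is fixed. By inclusion-exclusion over the 5 events:
Σ_{j=0}^{5} (-1)^j C(5,j)(6-j)!
= C(5,0)·6! - C(5,1)·5! + C(5,2)·4! - C(5,3)·3! + C(5,4)·2! - C(5,5)·1!
= 720 - 600 + 240 - 60 + 10 - 1
= 309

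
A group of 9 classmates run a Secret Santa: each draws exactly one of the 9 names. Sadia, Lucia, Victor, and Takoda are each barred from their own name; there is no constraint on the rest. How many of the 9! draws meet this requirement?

229080

Let A_j be the event that the j-th constrained one is fixed. By inclusion-exclusion over the 4 events:
Σ_{j=0}^{4} (-1)^j C(4,j)(9-j)!
= C(4,0)·9! - C(4,1)·8! + C(4,2)·7! - C(4,3)·6! + C(4,4)·5!
= 362880 - 161280 + 30240 - 2880 + 120
= 229080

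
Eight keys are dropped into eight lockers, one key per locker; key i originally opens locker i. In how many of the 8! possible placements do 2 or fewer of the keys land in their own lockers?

37085

# with exactly i fixed is C(8,i)·!(8-i); sum over i=0..2:
  i=0: C(8,0)·!8 = 1·14833 = 14833
  i=1: C(8,1)·!7 = 8·1854 = 14832
  i=2: C(8,2)·!6 = 28·265 = 7420
Total = 37085.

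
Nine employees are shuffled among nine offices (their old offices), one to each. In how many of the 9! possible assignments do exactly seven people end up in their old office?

Pick the 7 fixed positions: C(9,7) = 36 ways.
The remaining 2 must be deranged: !2 = 1.
Total: 36 × 1 = 36.

36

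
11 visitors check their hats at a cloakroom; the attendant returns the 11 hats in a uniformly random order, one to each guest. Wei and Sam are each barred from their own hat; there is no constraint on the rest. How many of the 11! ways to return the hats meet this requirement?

33022080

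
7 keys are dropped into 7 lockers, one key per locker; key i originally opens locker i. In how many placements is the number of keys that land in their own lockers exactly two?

Pick the 2 fixed positions: C(7,2) = 21 ways.
The other 5 form a derangement: !5 = 44.
Total: 21 × 44 = 924.

924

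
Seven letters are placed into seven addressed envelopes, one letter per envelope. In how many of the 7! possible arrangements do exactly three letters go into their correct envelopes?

315

Choose which 3 of the 7 are fixed: C(7,3) = 35.
The remaining 4 must be deranged: !4 = 9.
Total: 35 × 9 = 315.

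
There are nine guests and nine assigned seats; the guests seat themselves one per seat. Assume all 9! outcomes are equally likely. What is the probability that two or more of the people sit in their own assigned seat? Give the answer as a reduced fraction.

95887/362880

Favorable outcomes: Σ_{i≥2} C(9,i)·!(9-i) = 36·1854 + 84·265 + 126·44 + 126·9 + 84·2 + 36·1 + 9·0 + 1·1 = 95887.
Total outcomes: 9! = 362880.
Probability = 95887/362880 = 95887/362880.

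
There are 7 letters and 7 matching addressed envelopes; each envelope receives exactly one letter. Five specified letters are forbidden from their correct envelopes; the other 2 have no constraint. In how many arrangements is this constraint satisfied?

Let A_j be the event that the j-th constrained one is fixed. By inclusion-exclusion over the 5 events:
Σ_{j=0}^{5} (-1)^j C(5,j)(7-j)!
= C(5,0)·7! - C(5,1)·6! + C(5,2)·5! - C(5,3)·4! + C(5,4)·3! - C(5,5)·2!
= 5040 - 3600 + 1200 - 240 + 30 - 2
= 2428

2428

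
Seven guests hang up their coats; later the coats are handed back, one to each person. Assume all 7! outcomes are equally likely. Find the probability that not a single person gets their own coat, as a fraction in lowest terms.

103/280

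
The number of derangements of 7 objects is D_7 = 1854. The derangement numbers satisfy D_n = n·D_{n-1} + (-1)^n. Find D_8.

14833

D_8 = 8·1854 + 1 = 14833.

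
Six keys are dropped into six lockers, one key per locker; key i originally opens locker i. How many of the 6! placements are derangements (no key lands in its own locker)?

265

By inclusion-exclusion, !6 = Σ (-1)^k · 6!/k! for k=0..6
= 6! - 6!/1! + 6!/2! - 6!/3! + 6!/4! - 6!/5! + 6!/6!
= 720 - 720 + 360 - 120 + 30 - 6 + 1
= 265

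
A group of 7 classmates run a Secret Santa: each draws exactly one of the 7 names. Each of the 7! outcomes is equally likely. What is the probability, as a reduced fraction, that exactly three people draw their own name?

Favorable outcomes: C(7,3)·!4 = 35·9 = 315.
Total outcomes: 7! = 5040.
Probability = 315/5040 = 1/16.

1/16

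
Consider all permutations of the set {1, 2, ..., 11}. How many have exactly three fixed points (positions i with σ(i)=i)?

Pick the 3 fixed positions: C(11,3) = 165 ways.
The other 8 form a derangement: !8 = 14833.
Total: 165 × 14833 = 2447445.

2447445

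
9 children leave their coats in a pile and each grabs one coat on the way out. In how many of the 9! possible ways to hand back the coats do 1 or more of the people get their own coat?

229384

# with exactly i fixed is C(9,i)·!(9-i); sum over i=1..9:
  i=1: C(9,1)·!8 = 9·14833 = 133497
  i=2: C(9,2)·!7 = 36·1854 = 66744
  i=3: C(9,3)·!6 = 84·265 = 22260
  i=4: C(9,4)·!5 = 126·44 = 5544
  i=5: C(9,5)·!4 = 126·9 = 1134
  i=6: C(9,6)·!3 = 84·2 = 168
  i=7: C(9,7)·!2 = 36·1 = 36
  i=8: C(9,8)·!1 = 9·0 = 0
  i=9: C(9,9)·!0 = 1·1 = 1
Total = 229384.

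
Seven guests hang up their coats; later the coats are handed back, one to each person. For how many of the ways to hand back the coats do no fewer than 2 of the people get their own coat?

# with exactly i fixed is C(7,i)·!(7-i); sum over i=2..7:
  i=2: C(7,2)·!5 = 21·44 = 924
  i=3: C(7,3)·!4 = 35·9 = 315
  i=4: C(7,4)·!3 = 35·2 = 70
  i=5: C(7,5)·!2 = 21·1 = 21
  i=6: C(7,6)·!1 = 7·0 = 0
  i=7: C(7,7)·!0 = 1·1 = 1
Total = 1331.

1331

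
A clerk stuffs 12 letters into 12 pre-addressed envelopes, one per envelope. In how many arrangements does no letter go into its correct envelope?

Use !n = n·!(n-1) + (-1)^n.
!12 = 12·14684570 + 1 = 176214841

176214841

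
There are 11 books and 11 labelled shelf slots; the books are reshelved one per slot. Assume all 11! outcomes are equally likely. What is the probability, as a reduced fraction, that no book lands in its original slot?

1468457/3991680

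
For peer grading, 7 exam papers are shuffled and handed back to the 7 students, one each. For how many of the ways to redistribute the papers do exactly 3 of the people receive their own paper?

Choose which 3 of the 7 are fixed: C(7,3) = 35.
The other 4 form a derangement: !4 = 9.
Total: 35 × 9 = 315.

315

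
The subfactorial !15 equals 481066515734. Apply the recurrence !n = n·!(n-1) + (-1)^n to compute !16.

!16 = 16·481066515734 + 1 = 7697064251745.

7697064251745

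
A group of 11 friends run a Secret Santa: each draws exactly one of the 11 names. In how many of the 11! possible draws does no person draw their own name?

14684570

Use !n = n·!(n-1) + (-1)^n.
!11 = 11·1334961 - 1 = 14684570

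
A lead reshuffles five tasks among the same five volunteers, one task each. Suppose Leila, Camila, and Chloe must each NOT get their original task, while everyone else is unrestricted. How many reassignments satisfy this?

64

Let A_j be the event that the j-th constrained one is fixed. By inclusion-exclusion over the 3 events:
Σ_{j=0}^{3} (-1)^j C(3,j)(5-j)!
= C(3,0)·5! - C(3,1)·4! + C(3,2)·3! - C(3,3)·2!
= 120 - 72 + 18 - 2
= 64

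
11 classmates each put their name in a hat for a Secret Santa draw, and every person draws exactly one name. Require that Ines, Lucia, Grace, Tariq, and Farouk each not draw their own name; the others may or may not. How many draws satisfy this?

25022880

Inclusion-exclusion on the 5 forbidden self-matches:
Σ_{j=0}^{5} (-1)^j C(5,j)(11-j)!
= C(5,0)·11! - C(5,1)·10! + C(5,2)·9! - C(5,3)·8! + C(5,4)·7! - C(5,5)·6!
= 39916800 - 18144000 + 3628800 - 403200 + 25200 - 720
= 25022880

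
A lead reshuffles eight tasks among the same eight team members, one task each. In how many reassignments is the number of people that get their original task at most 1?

29665

Sum C(8,i)·!(8-i) for i = 0..1:
  i=0: C(8,0)·!8 = 1·14833 = 14833
  i=1: C(8,1)·!7 = 8·1854 = 14832
Total = 29665.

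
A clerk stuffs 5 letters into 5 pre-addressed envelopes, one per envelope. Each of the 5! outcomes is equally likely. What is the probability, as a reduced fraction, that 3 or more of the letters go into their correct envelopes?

11/120

Favorable outcomes: Σ_{i≥3} C(5,i)·!(5-i) = 10·1 + 5·0 + 1·1 = 11.
Total outcomes: 5! = 120.
Probability = 11/120 = 11/120.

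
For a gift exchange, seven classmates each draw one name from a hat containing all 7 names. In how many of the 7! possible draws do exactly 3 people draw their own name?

315

Choose which 3 of the 7 are fixed: C(7,3) = 35.
The remaining 4 must be deranged: !4 = 9.
Total: 35 × 9 = 315.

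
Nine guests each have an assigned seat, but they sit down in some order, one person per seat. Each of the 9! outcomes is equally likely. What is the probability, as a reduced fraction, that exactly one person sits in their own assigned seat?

2119/5760

Favorable outcomes: C(9,1)·!8 = 9·14833 = 133497.
Total outcomes: 9! = 362880.
Probability = 133497/362880 = 2119/5760.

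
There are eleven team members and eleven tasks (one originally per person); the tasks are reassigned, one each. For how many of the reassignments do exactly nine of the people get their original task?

Choose which 9 of the 11 are fixed: C(11,9) = 55.
The other 2 form a derangement: !2 = 1.
Total: 55 × 1 = 55.

55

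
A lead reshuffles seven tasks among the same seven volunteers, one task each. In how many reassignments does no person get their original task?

1854

!7 is the nearest integer to 7!/e.
7! = 5040, and 5040/e ≈ 1854.11, so !7 = 1854.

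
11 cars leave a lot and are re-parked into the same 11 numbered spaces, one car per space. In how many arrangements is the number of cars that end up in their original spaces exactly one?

Choose which one of the 11 is fixed: C(11,1) = 11.
The remaining 10 must be deranged: !10 = 1334961.
Total: 11 × 1334961 = 14684571.

14684571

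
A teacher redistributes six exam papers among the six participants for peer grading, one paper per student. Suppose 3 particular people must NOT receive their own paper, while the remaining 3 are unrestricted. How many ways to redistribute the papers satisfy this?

Inclusion-exclusion on the 3 forbidden self-matches:
Σ_{j=0}^{3} (-1)^j C(3,j)(6-j)!
= C(3,0)·6! - C(3,1)·5! + C(3,2)·4! - C(3,3)·3!
= 720 - 360 + 72 - 6
= 426

426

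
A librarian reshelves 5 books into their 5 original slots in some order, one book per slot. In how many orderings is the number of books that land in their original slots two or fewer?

109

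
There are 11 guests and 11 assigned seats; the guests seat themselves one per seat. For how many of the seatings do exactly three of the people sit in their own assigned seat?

Choose which 3 of the 11 are fixed: C(11,3) = 165.
The remaining 8 must be deranged: !8 = 14833.
Total: 165 × 14833 = 2447445.

2447445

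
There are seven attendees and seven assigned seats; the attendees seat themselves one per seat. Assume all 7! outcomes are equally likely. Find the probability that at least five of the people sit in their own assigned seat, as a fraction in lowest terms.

Favorable outcomes: Σ_{i≥5} C(7,i)·!(7-i) = 21·1 + 7·0 + 1·1 = 22.
Total outcomes: 7! = 5040.
Probability = 22/5040 = 11/2520.

11/2520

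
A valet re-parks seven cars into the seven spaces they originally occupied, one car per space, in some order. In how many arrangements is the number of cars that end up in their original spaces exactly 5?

Pick the 5 fixed positions: C(7,5) = 21 ways.
The other 2 form a derangement: !2 = 1.
Total: 21 × 1 = 21.

21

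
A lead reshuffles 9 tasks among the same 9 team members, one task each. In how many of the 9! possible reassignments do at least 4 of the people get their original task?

6883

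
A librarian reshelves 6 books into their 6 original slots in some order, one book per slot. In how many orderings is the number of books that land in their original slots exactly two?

135

Pick the 2 fixed positions: C(6,2) = 15 ways.
The remaining 4 must be deranged: !4 = 9.
Total: 15 × 9 = 135.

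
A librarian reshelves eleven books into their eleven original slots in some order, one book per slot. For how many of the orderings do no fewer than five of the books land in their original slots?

146114

Sum C(11,i)·!(11-i) for i = 5..11:
  i=5: C(11,5)·!6 = 462·265 = 122430
  i=6: C(11,6)·!5 = 462·44 = 20328
  i=7: C(11,7)·!4 = 330·9 = 2970
  i=8: C(11,8)·!3 = 165·2 = 330
  i=9: C(11,9)·!2 = 55·1 = 55
  i=10: C(11,10)·!1 = 11·0 = 0
  i=11: C(11,11)·!0 = 1·1 = 1
Total = 146114.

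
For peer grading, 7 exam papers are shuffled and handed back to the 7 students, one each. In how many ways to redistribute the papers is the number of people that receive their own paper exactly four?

70

Choose which 4 of the 7 are fixed: C(7,4) = 35.
The remaining 3 must be deranged: !3 = 2.
Total: 35 × 2 = 70.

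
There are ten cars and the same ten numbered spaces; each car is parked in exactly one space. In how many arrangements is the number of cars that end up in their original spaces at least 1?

Sum C(10,i)·!(10-i) for i = 1..10:
  i=1: C(10,1)·!9 = 10·133496 = 1334960
  i=2: C(10,2)·!8 = 45·14833 = 667485
  i=3: C(10,3)·!7 = 120·1854 = 222480
  i=4: C(10,4)·!6 = 210·265 = 55650
  i=5: C(10,5)·!5 = 252·44 = 11088
  i=6: C(10,6)·!4 = 210·9 = 1890
  i=7: C(10,7)·!3 = 120·2 = 240
  i=8: C(10,8)·!2 = 45·1 = 45
  i=9: C(10,9)·!1 = 10·0 = 0
  i=10: C(10,10)·!0 = 1·1 = 1
Total = 2293839.

2293839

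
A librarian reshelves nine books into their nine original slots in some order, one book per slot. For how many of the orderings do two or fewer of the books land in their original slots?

333737

Sum C(9,i)·!(9-i) for i = 0..2:
  i=0: C(9,0)·!9 = 1·133496 = 133496
  i=1: C(9,1)·!8 = 9·14833 = 133497
  i=2: C(9,2)·!7 = 36·1854 = 66744
Total = 333737.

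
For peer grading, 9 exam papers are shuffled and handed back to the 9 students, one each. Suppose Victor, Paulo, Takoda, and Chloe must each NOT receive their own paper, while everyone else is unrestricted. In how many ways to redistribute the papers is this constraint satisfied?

Let A_j be the event that the j-th constrained one is fixed. By inclusion-exclusion over the 4 events:
Σ_{j=0}^{4} (-1)^j C(4,j)(9-j)!
= C(4,0)·9! - C(4,1)·8! + C(4,2)·7! - C(4,3)·6! + C(4,4)·5!
= 362880 - 161280 + 30240 - 2880 + 120
= 229080

229080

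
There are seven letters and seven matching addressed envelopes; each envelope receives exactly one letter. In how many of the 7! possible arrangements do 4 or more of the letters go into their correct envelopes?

Sum C(7,i)·!(7-i) for i = 4..7:
  i=4: C(7,4)·!3 = 35·2 = 70
  i=5: C(7,5)·!2 = 21·1 = 21
  i=6: C(7,6)·!1 = 7·0 = 0
  i=7: C(7,7)·!0 = 1·1 = 1
Total = 92.

92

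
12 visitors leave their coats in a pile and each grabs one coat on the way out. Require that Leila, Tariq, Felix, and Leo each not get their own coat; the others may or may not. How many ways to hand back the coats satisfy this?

339696000

Let A_j be the event that the j-th constrained one is fixed. By inclusion-exclusion over the 4 events:
Σ_{j=0}^{4} (-1)^j C(4,j)(12-j)!
= C(4,0)·12! - C(4,1)·11! + C(4,2)·10! - C(4,3)·9! + C(4,4)·8!
= 479001600 - 159667200 + 21772800 - 1451520 + 40320
= 339696000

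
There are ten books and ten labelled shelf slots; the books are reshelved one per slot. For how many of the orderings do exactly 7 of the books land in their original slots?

240

Pick the 7 fixed positions: C(10,7) = 120 ways.
The other 3 form a derangement: !3 = 2.
Total: 120 × 2 = 240.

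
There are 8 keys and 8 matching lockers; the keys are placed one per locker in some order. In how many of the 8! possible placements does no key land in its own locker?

14833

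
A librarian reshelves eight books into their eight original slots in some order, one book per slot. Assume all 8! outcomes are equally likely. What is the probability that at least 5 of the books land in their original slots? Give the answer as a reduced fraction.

47/13440

Favorable outcomes: Σ_{i≥5} C(8,i)·!(8-i) = 56·2 + 28·1 + 8·0 + 1·1 = 141.
Total outcomes: 8! = 40320.
Probability = 141/40320 = 47/13440.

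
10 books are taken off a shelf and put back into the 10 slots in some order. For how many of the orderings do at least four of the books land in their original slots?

68914

# with exactly i fixed is C(10,i)·!(10-i); sum over i=4..10:
  i=4: C(10,4)·!6 = 210·265 = 55650
  i=5: C(10,5)·!5 = 252·44 = 11088
  i=6: C(10,6)·!4 = 210·9 = 1890
  i=7: C(10,7)·!3 = 120·2 = 240
  i=8: C(10,8)·!2 = 45·1 = 45
  i=9: C(10,9)·!1 = 10·0 = 0
  i=10: C(10,10)·!0 = 1·1 = 1
Total = 68914.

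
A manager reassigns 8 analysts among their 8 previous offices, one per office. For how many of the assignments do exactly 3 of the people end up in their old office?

2464

Choose which 3 of the 8 are fixed: C(8,3) = 56.
The other 5 form a derangement: !5 = 44.
Total: 56 × 44 = 2464.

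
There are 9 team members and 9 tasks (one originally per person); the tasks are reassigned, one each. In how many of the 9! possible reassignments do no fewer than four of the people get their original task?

Sum C(9,i)·!(9-i) for i = 4..9:
  i=4: C(9,4)·!5 = 126·44 = 5544
  i=5: C(9,5)·!4 = 126·9 = 1134
  i=6: C(9,6)·!3 = 84·2 = 168
  i=7: C(9,7)·!2 = 36·1 = 36
  i=8: C(9,8)·!1 = 9·0 = 0
  i=9: C(9,9)·!0 = 1·1 = 1
Total = 6883.

6883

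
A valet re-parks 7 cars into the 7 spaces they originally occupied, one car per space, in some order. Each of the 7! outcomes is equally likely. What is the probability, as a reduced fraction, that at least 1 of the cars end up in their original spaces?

177/280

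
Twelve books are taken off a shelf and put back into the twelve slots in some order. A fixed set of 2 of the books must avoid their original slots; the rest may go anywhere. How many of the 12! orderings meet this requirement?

402796800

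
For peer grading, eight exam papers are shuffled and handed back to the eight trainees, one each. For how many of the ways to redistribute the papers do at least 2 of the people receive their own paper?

# with exactly i fixed is C(8,i)·!(8-i); sum over i=2..8:
  i=2: C(8,2)·!6 = 28·265 = 7420
  i=3: C(8,3)·!5 = 56·44 = 2464
  i=4: C(8,4)·!4 = 70·9 = 630
  i=5: C(8,5)·!3 = 56·2 = 112
  i=6: C(8,6)·!2 = 28·1 = 28
  i=7: C(8,7)·!1 = 8·0 = 0
  i=8: C(8,8)·!0 = 1·1 = 1
Total = 10655.

10655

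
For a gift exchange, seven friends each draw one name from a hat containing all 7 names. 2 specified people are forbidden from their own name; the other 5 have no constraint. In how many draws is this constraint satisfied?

3720

Let A_j be the event that the j-th constrained one is fixed. By inclusion-exclusion over the 2 events:
Σ_{j=0}^{2} (-1)^j C(2,j)(7-j)!
= C(2,0)·7! - C(2,1)·6! + C(2,2)·5!
= 5040 - 1440 + 120
= 3720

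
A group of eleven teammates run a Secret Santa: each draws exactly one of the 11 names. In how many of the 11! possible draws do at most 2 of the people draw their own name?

Sum C(11,i)·!(11-i) for i = 0..2:
  i=0: C(11,0)·!11 = 1·14684570 = 14684570
  i=1: C(11,1)·!10 = 11·1334961 = 14684571
  i=2: C(11,2)·!9 = 55·133496 = 7342280
Total = 36711421.

36711421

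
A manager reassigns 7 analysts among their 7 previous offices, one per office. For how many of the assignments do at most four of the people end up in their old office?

5018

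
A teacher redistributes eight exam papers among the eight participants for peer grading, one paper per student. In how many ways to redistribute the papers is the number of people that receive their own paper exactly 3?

2464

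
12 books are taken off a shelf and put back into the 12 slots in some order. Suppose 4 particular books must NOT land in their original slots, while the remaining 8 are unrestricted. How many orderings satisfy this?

339696000

Let A_j be the event that the j-th constrained one is fixed. By inclusion-exclusion over the 4 events:
Σ_{j=0}^{4} (-1)^j C(4,j)(12-j)!
= C(4,0)·12! - C(4,1)·11! + C(4,2)·10! - C(4,3)·9! + C(4,4)·8!
= 479001600 - 159667200 + 21772800 - 1451520 + 40320
= 339696000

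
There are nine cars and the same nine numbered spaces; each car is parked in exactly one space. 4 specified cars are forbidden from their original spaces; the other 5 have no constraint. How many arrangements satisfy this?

Inclusion-exclusion on the 4 forbidden self-matches:
Σ_{j=0}^{4} (-1)^j C(4,j)(9-j)!
= C(4,0)·9! - C(4,1)·8! + C(4,2)·7! - C(4,3)·6! + C(4,4)·5!
= 362880 - 161280 + 30240 - 2880 + 120
= 229080

229080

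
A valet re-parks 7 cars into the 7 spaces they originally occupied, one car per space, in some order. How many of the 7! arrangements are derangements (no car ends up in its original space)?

The subfactorial !7 = [7!/e] (nearest integer).
7! = 5040, and 5040/e ≈ 1854.11, so !7 = 1854.

1854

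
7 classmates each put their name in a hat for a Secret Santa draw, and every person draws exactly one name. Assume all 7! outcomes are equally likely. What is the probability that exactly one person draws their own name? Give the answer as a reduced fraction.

Favorable outcomes: C(7,1)·!6 = 7·265 = 1855.
Total outcomes: 7! = 5040.
Probability = 1855/5040 = 53/144.

53/144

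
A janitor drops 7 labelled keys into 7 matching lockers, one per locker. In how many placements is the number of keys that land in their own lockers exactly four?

Pick the 4 fixed positions: C(7,4) = 35 ways.
The other 3 form a derangement: !3 = 2.
Total: 35 × 2 = 70.

70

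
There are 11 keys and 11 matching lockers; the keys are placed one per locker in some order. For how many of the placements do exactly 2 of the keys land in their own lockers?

Choose which 2 of the 11 are fixed: C(11,2) = 55.
The remaining 9 must be deranged: !9 = 133496.
Total: 55 × 133496 = 7342280.

7342280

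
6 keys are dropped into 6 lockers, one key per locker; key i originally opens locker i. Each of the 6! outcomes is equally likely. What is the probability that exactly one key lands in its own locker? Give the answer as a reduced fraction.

Favorable outcomes: C(6,1)·!5 = 6·44 = 264.
Total outcomes: 6! = 720.
Probability = 264/720 = 11/30.

11/30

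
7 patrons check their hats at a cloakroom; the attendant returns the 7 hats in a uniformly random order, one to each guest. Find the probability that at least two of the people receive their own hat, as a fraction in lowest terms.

1331/5040

Favorable outcomes: Σ_{i≥2} C(7,i)·!(7-i) = 21·44 + 35·9 + 35·2 + 21·1 + 7·0 + 1·1 = 1331.
Total outcomes: 7! = 5040.
Probability = 1331/5040 = 1331/5040.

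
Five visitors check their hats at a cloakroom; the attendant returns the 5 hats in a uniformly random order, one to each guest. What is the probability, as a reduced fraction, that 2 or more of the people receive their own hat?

Favorable outcomes: Σ_{i≥2} C(5,i)·!(5-i) = 10·2 + 10·1 + 5·0 + 1·1 = 31.
Total outcomes: 5! = 120.
Probability = 31/120 = 31/120.

31/120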